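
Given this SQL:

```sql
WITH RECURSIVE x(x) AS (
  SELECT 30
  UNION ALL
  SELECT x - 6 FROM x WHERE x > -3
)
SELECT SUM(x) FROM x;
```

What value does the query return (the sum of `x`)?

84

Base: x=30.
Iteration 1: 30 > -3 holds -> x = 30 - 6 = 24.
Iteration 2: 24 > -3 holds -> x = 24 - 6 = 18.
Iteration 3: 18 > -3 holds -> x = 18 - 6 = 12.
Iteration 4: 12 > -3 holds -> x = 12 - 6 = 6.
Iteration 5: 6 > -3 holds -> x = 6 - 6 = 0.
Iteration 6: 0 > -3 holds -> x = 0 - 6 = -6.
Iteration 7: -6 > -3 fails; recursion stops.
SUM(x) = 30 + 24 + 18 + 12 + 6 + 0 + -6 = 84.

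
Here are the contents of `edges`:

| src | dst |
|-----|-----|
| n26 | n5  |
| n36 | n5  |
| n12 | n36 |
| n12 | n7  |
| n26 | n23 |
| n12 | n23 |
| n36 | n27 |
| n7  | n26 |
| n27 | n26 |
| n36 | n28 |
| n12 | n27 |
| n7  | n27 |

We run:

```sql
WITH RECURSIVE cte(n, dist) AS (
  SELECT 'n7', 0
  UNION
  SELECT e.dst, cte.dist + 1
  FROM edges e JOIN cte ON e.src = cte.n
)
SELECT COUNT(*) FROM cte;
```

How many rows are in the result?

Base: (n7, dist=0).
Iteration 1: edges from {n7} -> (n26, dist=1), (n27, dist=1).
Iteration 2: edges from {n26,n27} -> (n23, dist=2), (n26, dist=2), (n5, dist=2).
Iteration 3: edges from {n23,n26,n5} -> (n23, dist=3), (n5, dist=3).
Iteration 4: no outgoing edges from {n23,n5}; recursion stops.
Total rows emitted: 8.

8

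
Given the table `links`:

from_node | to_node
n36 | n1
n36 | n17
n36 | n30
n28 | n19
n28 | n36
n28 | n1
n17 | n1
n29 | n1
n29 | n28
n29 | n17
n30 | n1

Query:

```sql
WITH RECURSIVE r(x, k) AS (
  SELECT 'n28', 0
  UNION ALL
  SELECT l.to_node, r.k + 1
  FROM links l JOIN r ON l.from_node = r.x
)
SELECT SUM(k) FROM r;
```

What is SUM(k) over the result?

Base: (n28, k=0).
Iteration 1: edges from {n28} -> (n1, k=1), (n19, k=1), (n36, k=1).
Iteration 2: edges from {n1,n19,n36} -> (n1, k=2), (n17, k=2), (n30, k=2).
Iteration 3: edges from {n1,n17,n30} -> (n1, k=3) x2. [UNION ALL keeps all 2 new rows, including repeats]
Iteration 4: no outgoing edges from {n1}; recursion stops.
SUM(k) = 0 + 1 + 1 + 1 + 2 + 2 + 2 + 3 + 3 = 15.

15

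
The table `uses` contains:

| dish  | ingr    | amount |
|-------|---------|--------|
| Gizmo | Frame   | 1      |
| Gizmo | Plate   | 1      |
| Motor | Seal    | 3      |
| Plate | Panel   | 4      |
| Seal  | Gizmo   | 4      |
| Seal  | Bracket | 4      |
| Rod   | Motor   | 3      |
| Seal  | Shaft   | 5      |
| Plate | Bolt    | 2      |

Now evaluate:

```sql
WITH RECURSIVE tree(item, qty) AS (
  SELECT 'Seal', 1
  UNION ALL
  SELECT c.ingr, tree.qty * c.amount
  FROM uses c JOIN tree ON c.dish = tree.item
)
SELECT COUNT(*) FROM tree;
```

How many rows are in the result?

Base: (Seal, qty=1).
Iteration 1: components of {Seal} -> Bracket = 1*4 = 4, Gizmo = 1*4 = 4, Shaft = 1*5 = 5.
Iteration 2: components of {Bracket,Gizmo,Shaft} -> Frame = 4*1 = 4, Plate = 4*1 = 4.
Iteration 3: components of {Frame,Plate} -> Bolt = 4*2 = 8, Panel = 4*4 = 16.
Iteration 4: no further components; recursion stops.
Total rows emitted: 8.

8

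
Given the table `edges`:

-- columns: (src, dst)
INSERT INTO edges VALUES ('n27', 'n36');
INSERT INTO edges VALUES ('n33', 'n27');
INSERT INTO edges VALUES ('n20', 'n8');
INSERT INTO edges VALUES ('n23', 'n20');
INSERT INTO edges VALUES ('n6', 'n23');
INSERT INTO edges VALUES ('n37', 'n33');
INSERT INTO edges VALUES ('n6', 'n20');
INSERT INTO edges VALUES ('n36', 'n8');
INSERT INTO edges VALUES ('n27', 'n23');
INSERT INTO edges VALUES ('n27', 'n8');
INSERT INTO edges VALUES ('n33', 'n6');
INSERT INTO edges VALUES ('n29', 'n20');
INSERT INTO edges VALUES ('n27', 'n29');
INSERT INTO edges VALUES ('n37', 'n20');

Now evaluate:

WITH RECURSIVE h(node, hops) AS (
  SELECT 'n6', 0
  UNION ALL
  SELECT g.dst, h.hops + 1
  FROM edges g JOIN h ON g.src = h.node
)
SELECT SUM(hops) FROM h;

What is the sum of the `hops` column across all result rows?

9

Base: (n6, hops=0).
Iteration 1: edges from {n6} -> (n20, hops=1), (n23, hops=1).
Iteration 2: edges from {n20,n23} -> (n20, hops=2), (n8, hops=2).
Iteration 3: edges from {n20,n8} -> (n8, hops=3).
Iteration 4: no outgoing edges from {n8}; recursion stops.
SUM(hops) = 0 + 1 + 1 + 2 + 2 + 3 = 9.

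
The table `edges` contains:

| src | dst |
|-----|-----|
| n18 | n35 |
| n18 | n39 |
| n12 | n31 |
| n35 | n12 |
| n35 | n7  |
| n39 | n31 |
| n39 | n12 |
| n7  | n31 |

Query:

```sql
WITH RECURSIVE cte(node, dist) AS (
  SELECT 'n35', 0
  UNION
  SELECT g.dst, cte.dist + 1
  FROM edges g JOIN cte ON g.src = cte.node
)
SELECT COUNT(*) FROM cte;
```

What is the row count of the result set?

Base: (n35, dist=0).
Iteration 1: edges from {n35} -> (n12, dist=1), (n7, dist=1).
Iteration 2: edges from {n12,n7} -> (n31, dist=2). [UNION drops 1 duplicate row(s)]
Iteration 3: no outgoing edges from {n31}; recursion stops.
Total rows emitted: 4.

4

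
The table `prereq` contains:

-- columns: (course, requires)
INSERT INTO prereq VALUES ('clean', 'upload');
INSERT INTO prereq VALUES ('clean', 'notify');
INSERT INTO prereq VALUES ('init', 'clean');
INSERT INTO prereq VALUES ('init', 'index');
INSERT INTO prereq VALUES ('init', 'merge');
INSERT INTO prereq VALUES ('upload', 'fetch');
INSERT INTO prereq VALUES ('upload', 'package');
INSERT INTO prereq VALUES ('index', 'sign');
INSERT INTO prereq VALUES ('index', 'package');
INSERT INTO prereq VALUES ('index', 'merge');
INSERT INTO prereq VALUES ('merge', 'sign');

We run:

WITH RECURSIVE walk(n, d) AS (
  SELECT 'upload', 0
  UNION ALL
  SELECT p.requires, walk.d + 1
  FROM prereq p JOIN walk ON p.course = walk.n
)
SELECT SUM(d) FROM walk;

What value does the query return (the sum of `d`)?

Base: (upload, d=0).
Iteration 1: edges from {upload} -> (fetch, d=1), (package, d=1).
Iteration 2: no outgoing edges from {fetch,package}; recursion stops.
SUM(d) = 0 + 1 + 1 = 2.

2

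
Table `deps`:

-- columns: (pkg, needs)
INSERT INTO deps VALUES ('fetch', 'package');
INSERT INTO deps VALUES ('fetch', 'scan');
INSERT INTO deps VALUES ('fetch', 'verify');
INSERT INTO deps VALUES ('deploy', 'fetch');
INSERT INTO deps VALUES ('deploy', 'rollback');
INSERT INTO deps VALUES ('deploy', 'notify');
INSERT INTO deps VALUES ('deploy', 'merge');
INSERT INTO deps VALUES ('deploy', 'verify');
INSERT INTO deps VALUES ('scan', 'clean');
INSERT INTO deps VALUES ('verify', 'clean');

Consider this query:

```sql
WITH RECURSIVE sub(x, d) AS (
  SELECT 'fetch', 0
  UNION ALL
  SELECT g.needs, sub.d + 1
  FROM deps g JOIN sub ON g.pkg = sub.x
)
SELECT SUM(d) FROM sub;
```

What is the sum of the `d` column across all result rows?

Base: (fetch, d=0).
Iteration 1: edges from {fetch} -> (package, d=1), (scan, d=1), (verify, d=1).
Iteration 2: edges from {package,scan,verify} -> (clean, d=2) x2. [UNION ALL keeps all 2 new rows, including repeats]
Iteration 3: no outgoing edges from {clean}; recursion stops.
SUM(d) = 0 + 1 + 1 + 1 + 2 + 2 = 7.

7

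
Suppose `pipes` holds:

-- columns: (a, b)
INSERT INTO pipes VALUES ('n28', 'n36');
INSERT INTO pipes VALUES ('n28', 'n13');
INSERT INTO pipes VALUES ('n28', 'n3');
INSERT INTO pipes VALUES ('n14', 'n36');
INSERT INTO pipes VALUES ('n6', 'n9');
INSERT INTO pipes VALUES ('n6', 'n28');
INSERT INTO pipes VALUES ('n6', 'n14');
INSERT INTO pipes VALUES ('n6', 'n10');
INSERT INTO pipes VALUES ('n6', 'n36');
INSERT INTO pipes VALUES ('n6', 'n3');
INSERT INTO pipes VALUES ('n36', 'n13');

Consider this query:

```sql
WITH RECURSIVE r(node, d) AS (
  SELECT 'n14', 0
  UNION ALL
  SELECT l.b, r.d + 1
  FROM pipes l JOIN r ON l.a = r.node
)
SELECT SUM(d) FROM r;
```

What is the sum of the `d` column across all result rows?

Base: (n14, d=0).
Iteration 1: edges from {n14} -> (n36, d=1).
Iteration 2: edges from {n36} -> (n13, d=2).
Iteration 3: no outgoing edges from {n13}; recursion stops.
SUM(d) = 0 + 1 + 2 = 3.

3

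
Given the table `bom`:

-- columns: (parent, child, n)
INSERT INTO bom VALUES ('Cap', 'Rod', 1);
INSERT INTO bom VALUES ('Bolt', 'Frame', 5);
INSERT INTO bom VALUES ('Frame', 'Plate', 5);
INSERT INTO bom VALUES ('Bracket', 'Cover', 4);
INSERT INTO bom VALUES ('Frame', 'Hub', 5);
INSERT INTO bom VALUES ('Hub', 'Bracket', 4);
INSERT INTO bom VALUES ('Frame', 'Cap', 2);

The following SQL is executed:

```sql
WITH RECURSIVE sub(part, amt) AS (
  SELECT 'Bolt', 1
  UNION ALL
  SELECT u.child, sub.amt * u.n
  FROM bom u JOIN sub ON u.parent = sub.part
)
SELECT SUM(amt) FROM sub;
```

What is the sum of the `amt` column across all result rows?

Base: (Bolt, amt=1).
Iteration 1: components of {Bolt} -> Frame = 1*5 = 5.
Iteration 2: components of {Frame} -> Cap = 5*2 = 10, Hub = 5*5 = 25, Plate = 5*5 = 25.
Iteration 3: components of {Cap,Hub,Plate} -> Bracket = 25*4 = 100, Rod = 10*1 = 10.
Iteration 4: components of {Bracket,Rod} -> Cover = 100*4 = 400.
Iteration 5: no further components; recursion stops.
SUM(amt) = 1 + 5 + 25 + 10 + 25 + 100 + 10 + 400 = 576.

576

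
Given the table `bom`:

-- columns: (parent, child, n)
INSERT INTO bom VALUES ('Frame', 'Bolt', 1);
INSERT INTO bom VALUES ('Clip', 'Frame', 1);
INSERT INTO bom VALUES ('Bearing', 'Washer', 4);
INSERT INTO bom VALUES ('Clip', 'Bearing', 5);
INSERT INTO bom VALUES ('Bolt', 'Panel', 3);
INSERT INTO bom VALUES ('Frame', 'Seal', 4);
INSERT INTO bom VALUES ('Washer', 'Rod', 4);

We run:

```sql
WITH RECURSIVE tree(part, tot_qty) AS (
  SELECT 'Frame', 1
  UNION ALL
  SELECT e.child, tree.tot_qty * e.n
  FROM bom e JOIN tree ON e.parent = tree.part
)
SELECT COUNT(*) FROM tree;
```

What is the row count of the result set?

Base: (Frame, tot_qty=1).
Iteration 1: components of {Frame} -> Bolt = 1*1 = 1, Seal = 1*4 = 4.
Iteration 2: components of {Bolt,Seal} -> Panel = 1*3 = 3.
Iteration 3: no further components; recursion stops.
Total rows emitted: 4.

4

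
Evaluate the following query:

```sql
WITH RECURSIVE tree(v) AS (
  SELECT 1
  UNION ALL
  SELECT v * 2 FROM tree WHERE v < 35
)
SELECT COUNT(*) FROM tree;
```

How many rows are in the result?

7

Base: v=1.
Iteration 1: 1 < 35 holds -> v = 1 * 2 = 2.
Iteration 2: 2 < 35 holds -> v = 2 * 2 = 4.
Iteration 3: 4 < 35 holds -> v = 4 * 2 = 8.
Iteration 4: 8 < 35 holds -> v = 8 * 2 = 16.
Iteration 5: 16 < 35 holds -> v = 16 * 2 = 32.
Iteration 6: 32 < 35 holds -> v = 32 * 2 = 64.
Iteration 7: 64 < 35 fails; recursion stops.
Total rows emitted: 7.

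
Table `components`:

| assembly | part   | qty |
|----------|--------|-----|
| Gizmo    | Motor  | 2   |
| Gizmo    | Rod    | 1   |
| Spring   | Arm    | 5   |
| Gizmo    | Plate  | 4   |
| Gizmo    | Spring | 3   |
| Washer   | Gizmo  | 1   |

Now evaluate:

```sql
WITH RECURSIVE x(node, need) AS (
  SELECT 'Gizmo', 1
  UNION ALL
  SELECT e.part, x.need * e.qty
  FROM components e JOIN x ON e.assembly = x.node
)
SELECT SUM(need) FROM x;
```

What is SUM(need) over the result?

Base: (Gizmo, need=1).
Iteration 1: components of {Gizmo} -> Motor = 1*2 = 2, Plate = 1*4 = 4, Rod = 1*1 = 1, Spring = 1*3 = 3.
Iteration 2: components of {Motor,Plate,Rod,Spring} -> Arm = 3*5 = 15.
Iteration 3: no further components; recursion stops.
SUM(need) = 1 + 4 + 2 + 3 + 1 + 15 = 26.

26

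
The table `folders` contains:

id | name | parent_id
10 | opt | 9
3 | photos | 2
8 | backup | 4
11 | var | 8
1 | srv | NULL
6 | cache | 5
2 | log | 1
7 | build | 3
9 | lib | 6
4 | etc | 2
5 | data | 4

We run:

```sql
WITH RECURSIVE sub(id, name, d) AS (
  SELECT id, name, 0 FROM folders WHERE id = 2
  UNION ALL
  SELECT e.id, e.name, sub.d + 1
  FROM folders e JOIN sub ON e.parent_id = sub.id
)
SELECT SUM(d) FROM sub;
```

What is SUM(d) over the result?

23

Base: id=2 (log) at d 0.
Iteration 1: rows with parent_id in {2} -> photos (id 3, d 1), etc (id 4, d 1).
Iteration 2: rows with parent_id in {3,4} -> data (id 5, d 2), build (id 7, d 2), backup (id 8, d 2).
Iteration 3: rows with parent_id in {5,7,8} -> cache (id 6, d 3), var (id 11, d 3).
Iteration 4: rows with parent_id in {6,11} -> lib (id 9, d 4).
Iteration 5: rows with parent_id in {9} -> opt (id 10, d 5).
Iteration 6: no rows with parent_id in {10}; recursion stops.
SUM(d) = 0 + 1 + 1 + 2 + 2 + 2 + 3 + 3 + 4 + 5 = 23.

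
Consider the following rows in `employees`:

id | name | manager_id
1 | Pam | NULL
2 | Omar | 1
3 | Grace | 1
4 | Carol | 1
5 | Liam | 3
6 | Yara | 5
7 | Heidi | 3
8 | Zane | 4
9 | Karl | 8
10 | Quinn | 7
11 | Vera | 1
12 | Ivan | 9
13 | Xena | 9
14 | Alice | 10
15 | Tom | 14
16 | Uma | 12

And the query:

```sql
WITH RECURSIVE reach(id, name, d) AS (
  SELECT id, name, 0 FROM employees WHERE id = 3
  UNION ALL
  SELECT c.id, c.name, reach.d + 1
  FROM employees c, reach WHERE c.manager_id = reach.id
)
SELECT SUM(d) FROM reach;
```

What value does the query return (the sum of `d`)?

Base: id=3 (Grace) at d 0.
Iteration 1: rows with manager_id in {3} -> Liam (id 5, d 1), Heidi (id 7, d 1).
Iteration 2: rows with manager_id in {5,7} -> Yara (id 6, d 2), Quinn (id 10, d 2).
Iteration 3: rows with manager_id in {6,10} -> Alice (id 14, d 3).
Iteration 4: rows with manager_id in {14} -> Tom (id 15, d 4).
Iteration 5: no rows with manager_id in {15}; recursion stops.
SUM(d) = 0 + 1 + 1 + 2 + 2 + 3 + 4 = 13.

13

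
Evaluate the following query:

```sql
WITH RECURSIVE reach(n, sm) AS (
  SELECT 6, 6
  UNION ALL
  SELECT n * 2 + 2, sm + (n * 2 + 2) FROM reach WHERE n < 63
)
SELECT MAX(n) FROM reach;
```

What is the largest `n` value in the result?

126

Base: n=6, sm=6.
Iteration 1: 6 < 63 holds -> n = 6 * 2 + 2 = 14, sm = 6 + 14 = 20.
Iteration 2: 14 < 63 holds -> n = 14 * 2 + 2 = 30, sm = 20 + 30 = 50.
Iteration 3: 30 < 63 holds -> n = 30 * 2 + 2 = 62, sm = 50 + 62 = 112.
Iteration 4: 62 < 63 holds -> n = 62 * 2 + 2 = 126, sm = 112 + 126 = 238.
Iteration 5: 126 < 63 fails; recursion stops.
n values: 6, 14, 30, 62, 126; the maximum is 126.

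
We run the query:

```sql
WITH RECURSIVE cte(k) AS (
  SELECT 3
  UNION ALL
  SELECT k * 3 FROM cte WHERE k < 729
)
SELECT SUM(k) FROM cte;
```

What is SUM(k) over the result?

Base: k=3.
Iteration 1: 3 < 729 holds -> k = 3 * 3 = 9.
Iteration 2: 9 < 729 holds -> k = 9 * 3 = 27.
Iteration 3: 27 < 729 holds -> k = 27 * 3 = 81.
Iteration 4: 81 < 729 holds -> k = 81 * 3 = 243.
Iteration 5: 243 < 729 holds -> k = 243 * 3 = 729.
Iteration 6: 729 < 729 fails; recursion stops.
SUM(k) = 3 + 9 + 27 + 81 + 243 + 729 = 1092.

1092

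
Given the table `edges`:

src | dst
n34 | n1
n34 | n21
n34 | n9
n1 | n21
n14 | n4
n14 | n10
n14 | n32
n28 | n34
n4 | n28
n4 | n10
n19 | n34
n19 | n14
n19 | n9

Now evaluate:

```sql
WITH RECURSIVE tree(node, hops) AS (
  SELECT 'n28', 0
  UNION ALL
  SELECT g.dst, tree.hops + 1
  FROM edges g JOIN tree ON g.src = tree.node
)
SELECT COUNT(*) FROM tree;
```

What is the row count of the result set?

Base: (n28, hops=0).
Iteration 1: edges from {n28} -> (n34, hops=1).
Iteration 2: edges from {n34} -> (n1, hops=2), (n21, hops=2), (n9, hops=2).
Iteration 3: edges from {n1,n21,n9} -> (n21, hops=3).
Iteration 4: no outgoing edges from {n21}; recursion stops.
Total rows emitted: 6.

6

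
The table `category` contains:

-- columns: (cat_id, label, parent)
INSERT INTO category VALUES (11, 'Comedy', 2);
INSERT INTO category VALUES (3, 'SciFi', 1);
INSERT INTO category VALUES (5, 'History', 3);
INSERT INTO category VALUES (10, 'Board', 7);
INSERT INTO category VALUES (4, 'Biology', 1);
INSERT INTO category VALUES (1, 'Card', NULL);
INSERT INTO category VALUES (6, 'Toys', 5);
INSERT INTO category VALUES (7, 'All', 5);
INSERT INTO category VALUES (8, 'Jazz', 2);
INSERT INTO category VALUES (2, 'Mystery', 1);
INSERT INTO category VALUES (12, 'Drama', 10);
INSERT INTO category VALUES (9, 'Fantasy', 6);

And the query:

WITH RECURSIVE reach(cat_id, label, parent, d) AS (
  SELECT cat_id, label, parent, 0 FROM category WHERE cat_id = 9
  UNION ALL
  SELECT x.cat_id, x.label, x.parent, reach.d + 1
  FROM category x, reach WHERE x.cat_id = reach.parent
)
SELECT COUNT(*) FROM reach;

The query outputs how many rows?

Base: cat_id=9 (Fantasy), parent=6, d 0.
Iteration 1: join on cat_id=6 -> Toys (id 6, parent=5, d 1).
Iteration 2: join on cat_id=5 -> History (id 5, parent=3, d 2).
Iteration 3: join on cat_id=3 -> SciFi (id 3, parent=1, d 3).
Iteration 4: join on cat_id=1 -> Card (id 1, parent=NULL, d 4).
Iteration 5: parent is NULL; no match; recursion stops.
Total rows emitted: 5.

5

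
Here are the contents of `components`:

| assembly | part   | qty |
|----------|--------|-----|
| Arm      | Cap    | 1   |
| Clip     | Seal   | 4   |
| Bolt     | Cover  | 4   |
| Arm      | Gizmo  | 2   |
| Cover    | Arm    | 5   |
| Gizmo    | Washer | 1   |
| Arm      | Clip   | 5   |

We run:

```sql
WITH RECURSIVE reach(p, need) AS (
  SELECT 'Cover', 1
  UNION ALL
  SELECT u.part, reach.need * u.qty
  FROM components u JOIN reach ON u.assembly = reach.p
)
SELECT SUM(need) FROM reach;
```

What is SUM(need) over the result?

Base: (Cover, need=1).
Iteration 1: components of {Cover} -> Arm = 1*5 = 5.
Iteration 2: components of {Arm} -> Cap = 5*1 = 5, Clip = 5*5 = 25, Gizmo = 5*2 = 10.
Iteration 3: components of {Cap,Clip,Gizmo} -> Seal = 25*4 = 100, Washer = 10*1 = 10.
Iteration 4: no further components; recursion stops.
SUM(need) = 1 + 5 + 10 + 5 + 25 + 10 + 100 = 156.

156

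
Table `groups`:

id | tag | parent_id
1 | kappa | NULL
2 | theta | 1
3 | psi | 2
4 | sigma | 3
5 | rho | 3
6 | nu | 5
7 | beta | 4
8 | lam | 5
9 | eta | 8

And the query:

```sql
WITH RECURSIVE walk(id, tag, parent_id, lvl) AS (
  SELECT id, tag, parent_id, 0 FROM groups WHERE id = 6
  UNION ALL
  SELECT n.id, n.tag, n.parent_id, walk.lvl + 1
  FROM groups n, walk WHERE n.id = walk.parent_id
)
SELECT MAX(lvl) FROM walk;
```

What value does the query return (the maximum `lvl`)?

4

Base: id=6 (nu), parent_id=5, lvl 0.
Iteration 1: join on id=5 -> rho (id 5, parent_id=3, lvl 1).
Iteration 2: join on id=3 -> psi (id 3, parent_id=2, lvl 2).
Iteration 3: join on id=2 -> theta (id 2, parent_id=1, lvl 3).
Iteration 4: join on id=1 -> kappa (id 1, parent_id=NULL, lvl 4).
Iteration 5: parent_id is NULL; no match; recursion stops.
lvl values: 0, 1, 2, 3, 4; the maximum is 4.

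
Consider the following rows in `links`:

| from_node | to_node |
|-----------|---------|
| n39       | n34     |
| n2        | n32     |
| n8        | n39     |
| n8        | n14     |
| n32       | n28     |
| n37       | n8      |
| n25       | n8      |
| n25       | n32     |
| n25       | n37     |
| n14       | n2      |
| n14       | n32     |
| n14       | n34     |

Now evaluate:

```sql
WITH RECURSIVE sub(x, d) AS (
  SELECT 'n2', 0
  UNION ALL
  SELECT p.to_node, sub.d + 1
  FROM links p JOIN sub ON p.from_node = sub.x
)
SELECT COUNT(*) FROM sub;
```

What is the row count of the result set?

Base: (n2, d=0).
Iteration 1: edges from {n2} -> (n32, d=1).
Iteration 2: edges from {n32} -> (n28, d=2).
Iteration 3: no outgoing edges from {n28}; recursion stops.
Total rows emitted: 3.

3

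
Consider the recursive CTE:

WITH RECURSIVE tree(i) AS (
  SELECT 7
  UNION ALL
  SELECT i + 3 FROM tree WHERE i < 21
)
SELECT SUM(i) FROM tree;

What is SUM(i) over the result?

87

Base: i=7.
Iteration 1: 7 < 21 holds -> i = 7 + 3 = 10.
Iteration 2: 10 < 21 holds -> i = 10 + 3 = 13.
Iteration 3: 13 < 21 holds -> i = 13 + 3 = 16.
Iteration 4: 16 < 21 holds -> i = 16 + 3 = 19.
Iteration 5: 19 < 21 holds -> i = 19 + 3 = 22.
Iteration 6: 22 < 21 fails; recursion stops.
SUM(i) = 7 + 10 + 13 + 16 + 19 + 22 = 87.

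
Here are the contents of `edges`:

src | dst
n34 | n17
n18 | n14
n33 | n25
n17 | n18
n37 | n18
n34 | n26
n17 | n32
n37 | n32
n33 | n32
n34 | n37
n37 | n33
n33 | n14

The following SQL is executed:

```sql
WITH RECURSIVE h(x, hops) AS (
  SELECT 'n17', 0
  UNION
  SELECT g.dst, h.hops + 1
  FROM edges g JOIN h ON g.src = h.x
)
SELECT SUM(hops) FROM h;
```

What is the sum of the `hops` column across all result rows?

4

Base: (n17, hops=0).
Iteration 1: edges from {n17} -> (n18, hops=1), (n32, hops=1).
Iteration 2: edges from {n18,n32} -> (n14, hops=2).
Iteration 3: no outgoing edges from {n14}; recursion stops.
SUM(hops) = 0 + 1 + 1 + 2 = 4.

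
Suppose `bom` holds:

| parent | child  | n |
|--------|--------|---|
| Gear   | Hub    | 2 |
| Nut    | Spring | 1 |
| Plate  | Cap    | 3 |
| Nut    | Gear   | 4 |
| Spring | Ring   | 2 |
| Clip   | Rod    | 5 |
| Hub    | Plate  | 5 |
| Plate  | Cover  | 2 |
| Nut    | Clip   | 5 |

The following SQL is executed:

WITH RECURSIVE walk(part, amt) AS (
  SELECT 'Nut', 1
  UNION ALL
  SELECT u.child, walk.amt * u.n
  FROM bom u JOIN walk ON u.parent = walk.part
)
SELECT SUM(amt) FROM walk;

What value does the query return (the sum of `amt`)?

286

Base: (Nut, amt=1).
Iteration 1: components of {Nut} -> Clip = 1*5 = 5, Gear = 1*4 = 4, Spring = 1*1 = 1.
Iteration 2: components of {Clip,Gear,Spring} -> Hub = 4*2 = 8, Ring = 1*2 = 2, Rod = 5*5 = 25.
Iteration 3: components of {Hub,Ring,Rod} -> Plate = 8*5 = 40.
Iteration 4: components of {Plate} -> Cap = 40*3 = 120, Cover = 40*2 = 80.
Iteration 5: no further components; recursion stops.
SUM(amt) = 1 + 1 + 4 + 5 + 2 + 8 + 25 + 40 + 120 + 80 = 286.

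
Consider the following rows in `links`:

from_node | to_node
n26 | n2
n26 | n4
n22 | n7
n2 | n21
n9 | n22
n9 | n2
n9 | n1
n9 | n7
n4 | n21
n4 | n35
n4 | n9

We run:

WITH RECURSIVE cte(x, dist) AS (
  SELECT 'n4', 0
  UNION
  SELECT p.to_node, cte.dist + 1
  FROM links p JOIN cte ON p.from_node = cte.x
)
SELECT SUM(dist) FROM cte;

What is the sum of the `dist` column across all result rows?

Base: (n4, dist=0).
Iteration 1: edges from {n4} -> (n21, dist=1), (n35, dist=1), (n9, dist=1).
Iteration 2: edges from {n21,n35,n9} -> (n1, dist=2), (n2, dist=2), (n22, dist=2), (n7, dist=2).
Iteration 3: edges from {n1,n2,n22,n7} -> (n21, dist=3), (n7, dist=3).
Iteration 4: no outgoing edges from {n21,n7}; recursion stops.
SUM(dist) = 0 + 1 + 1 + 1 + 2 + 2 + 2 + 2 + 3 + 3 = 17.

17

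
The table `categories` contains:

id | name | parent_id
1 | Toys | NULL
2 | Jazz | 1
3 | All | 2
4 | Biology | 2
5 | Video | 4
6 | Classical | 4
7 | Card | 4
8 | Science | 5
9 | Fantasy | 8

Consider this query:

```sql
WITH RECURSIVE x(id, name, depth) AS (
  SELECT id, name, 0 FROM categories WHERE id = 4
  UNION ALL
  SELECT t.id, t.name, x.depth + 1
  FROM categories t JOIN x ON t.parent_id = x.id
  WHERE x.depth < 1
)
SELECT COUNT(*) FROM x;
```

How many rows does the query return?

4

Base: id=4 (Biology) at depth 0.
Iteration 1: rows with parent_id in {4} -> Video (id 5, depth 1), Classical (id 6, depth 1), Card (id 7, depth 1).
Iteration 2: depth < 1 fails for all current rows; recursion stops.
Total rows emitted: 4.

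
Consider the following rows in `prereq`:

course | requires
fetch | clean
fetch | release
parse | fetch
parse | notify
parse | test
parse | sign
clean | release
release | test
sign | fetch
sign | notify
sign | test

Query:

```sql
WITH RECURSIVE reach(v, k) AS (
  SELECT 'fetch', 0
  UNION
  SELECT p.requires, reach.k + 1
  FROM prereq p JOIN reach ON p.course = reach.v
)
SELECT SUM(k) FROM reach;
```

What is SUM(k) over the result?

Base: (fetch, k=0).
Iteration 1: edges from {fetch} -> (clean, k=1), (release, k=1).
Iteration 2: edges from {clean,release} -> (release, k=2), (test, k=2).
Iteration 3: edges from {release,test} -> (test, k=3).
Iteration 4: no outgoing edges from {test}; recursion stops.
SUM(k) = 0 + 1 + 1 + 2 + 2 + 3 = 9.

9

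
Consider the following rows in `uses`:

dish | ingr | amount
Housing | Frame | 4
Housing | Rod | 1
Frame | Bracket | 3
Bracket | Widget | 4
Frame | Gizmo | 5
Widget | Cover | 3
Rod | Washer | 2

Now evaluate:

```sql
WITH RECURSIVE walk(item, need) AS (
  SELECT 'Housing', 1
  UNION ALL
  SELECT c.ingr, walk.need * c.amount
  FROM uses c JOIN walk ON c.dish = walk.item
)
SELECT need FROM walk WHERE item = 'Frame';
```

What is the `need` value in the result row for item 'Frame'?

4

Base: (Housing, need=1).
Iteration 1: components of {Housing} -> Frame = 1*4 = 4, Rod = 1*1 = 1.
Iteration 2: components of {Frame,Rod} -> Bracket = 4*3 = 12, Gizmo = 4*5 = 20, Washer = 1*2 = 2.
Iteration 3: components of {Bracket,Gizmo,Washer} -> Widget = 12*4 = 48.
Iteration 4: components of {Widget} -> Cover = 48*3 = 144.
Iteration 5: no further components; recursion stops.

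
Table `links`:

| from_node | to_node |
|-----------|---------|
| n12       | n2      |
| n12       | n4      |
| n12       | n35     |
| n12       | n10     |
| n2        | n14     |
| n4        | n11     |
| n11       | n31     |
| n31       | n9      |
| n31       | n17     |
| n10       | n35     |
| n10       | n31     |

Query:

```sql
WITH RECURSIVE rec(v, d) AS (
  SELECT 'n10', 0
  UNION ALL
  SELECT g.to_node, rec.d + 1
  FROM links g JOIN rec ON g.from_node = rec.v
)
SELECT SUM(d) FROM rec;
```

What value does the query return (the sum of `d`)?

Base: (n10, d=0).
Iteration 1: edges from {n10} -> (n31, d=1), (n35, d=1).
Iteration 2: edges from {n31,n35} -> (n17, d=2), (n9, d=2).
Iteration 3: no outgoing edges from {n17,n9}; recursion stops.
SUM(d) = 0 + 1 + 1 + 2 + 2 = 6.

6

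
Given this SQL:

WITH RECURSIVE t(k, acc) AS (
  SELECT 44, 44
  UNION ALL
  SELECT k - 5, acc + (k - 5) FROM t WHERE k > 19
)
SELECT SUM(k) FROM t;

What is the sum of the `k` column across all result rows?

189

Base: k=44, acc=44.
Iteration 1: 44 > 19 holds -> k = 44 - 5 = 39, acc = 44 + 39 = 83.
Iteration 2: 39 > 19 holds -> k = 39 - 5 = 34, acc = 83 + 34 = 117.
Iteration 3: 34 > 19 holds -> k = 34 - 5 = 29, acc = 117 + 29 = 146.
Iteration 4: 29 > 19 holds -> k = 29 - 5 = 24, acc = 146 + 24 = 170.
Iteration 5: 24 > 19 holds -> k = 24 - 5 = 19, acc = 170 + 19 = 189.
Iteration 6: 19 > 19 fails; recursion stops.
SUM(k) = 44 + 39 + 34 + 29 + 24 + 19 = 189.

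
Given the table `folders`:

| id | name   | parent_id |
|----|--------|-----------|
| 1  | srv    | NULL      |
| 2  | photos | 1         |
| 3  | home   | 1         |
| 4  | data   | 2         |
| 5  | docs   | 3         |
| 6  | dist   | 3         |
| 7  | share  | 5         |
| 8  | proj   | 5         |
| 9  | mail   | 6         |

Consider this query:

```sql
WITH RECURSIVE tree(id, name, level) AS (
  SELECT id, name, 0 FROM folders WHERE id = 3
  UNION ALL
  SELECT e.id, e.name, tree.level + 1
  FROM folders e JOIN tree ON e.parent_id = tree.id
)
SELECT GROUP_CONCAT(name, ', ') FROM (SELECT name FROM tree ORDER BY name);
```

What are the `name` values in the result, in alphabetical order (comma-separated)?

Base: id=3 (home) at level 0.
Iteration 1: rows with parent_id in {3} -> docs (id 5, level 1), dist (id 6, level 1).
Iteration 2: rows with parent_id in {5,6} -> share (id 7, level 2), proj (id 8, level 2), mail (id 9, level 2).
Iteration 3: no rows with parent_id in {7,8,9}; recursion stops.

dist, docs, home, mail, proj, share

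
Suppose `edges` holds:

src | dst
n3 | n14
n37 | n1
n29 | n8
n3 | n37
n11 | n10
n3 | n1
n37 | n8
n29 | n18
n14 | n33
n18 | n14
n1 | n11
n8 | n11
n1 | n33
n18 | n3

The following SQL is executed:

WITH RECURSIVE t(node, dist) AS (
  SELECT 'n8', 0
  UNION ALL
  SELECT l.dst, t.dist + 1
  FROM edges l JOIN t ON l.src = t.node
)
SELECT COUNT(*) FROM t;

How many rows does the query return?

3

Base: (n8, dist=0).
Iteration 1: edges from {n8} -> (n11, dist=1).
Iteration 2: edges from {n11} -> (n10, dist=2).
Iteration 3: no outgoing edges from {n10}; recursion stops.
Total rows emitted: 3.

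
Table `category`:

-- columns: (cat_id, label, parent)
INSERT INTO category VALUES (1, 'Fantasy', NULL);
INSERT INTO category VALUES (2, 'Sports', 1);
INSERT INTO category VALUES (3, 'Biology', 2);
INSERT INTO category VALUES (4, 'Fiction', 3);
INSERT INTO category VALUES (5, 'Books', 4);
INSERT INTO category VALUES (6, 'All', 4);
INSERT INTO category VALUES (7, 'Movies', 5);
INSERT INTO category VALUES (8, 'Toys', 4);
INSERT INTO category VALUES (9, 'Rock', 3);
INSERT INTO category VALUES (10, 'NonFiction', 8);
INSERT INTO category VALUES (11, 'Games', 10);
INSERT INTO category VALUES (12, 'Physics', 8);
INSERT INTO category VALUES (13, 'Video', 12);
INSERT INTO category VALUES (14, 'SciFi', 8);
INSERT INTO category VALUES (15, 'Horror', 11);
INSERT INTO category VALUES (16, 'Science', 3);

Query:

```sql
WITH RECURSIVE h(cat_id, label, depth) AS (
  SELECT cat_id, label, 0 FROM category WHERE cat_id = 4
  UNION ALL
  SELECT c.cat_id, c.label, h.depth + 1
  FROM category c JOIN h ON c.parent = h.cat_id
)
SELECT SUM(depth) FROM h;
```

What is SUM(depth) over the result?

21

Base: cat_id=4 (Fiction) at depth 0.
Iteration 1: rows with parent in {4} -> Books (id 5, depth 1), All (id 6, depth 1), Toys (id 8, depth 1).
Iteration 2: rows with parent in {5,6,8} -> Movies (id 7, depth 2), NonFiction (id 10, depth 2), Physics (id 12, depth 2), SciFi (id 14, depth 2).
Iteration 3: rows with parent in {7,10,12,14} -> Games (id 11, depth 3), Video (id 13, depth 3).
Iteration 4: rows with parent in {11,13} -> Horror (id 15, depth 4).
Iteration 5: no rows with parent in {15}; recursion stops.
SUM(depth) = 0 + 1 + 1 + 1 + 2 + 2 + 2 + 2 + 3 + 3 + 4 = 21.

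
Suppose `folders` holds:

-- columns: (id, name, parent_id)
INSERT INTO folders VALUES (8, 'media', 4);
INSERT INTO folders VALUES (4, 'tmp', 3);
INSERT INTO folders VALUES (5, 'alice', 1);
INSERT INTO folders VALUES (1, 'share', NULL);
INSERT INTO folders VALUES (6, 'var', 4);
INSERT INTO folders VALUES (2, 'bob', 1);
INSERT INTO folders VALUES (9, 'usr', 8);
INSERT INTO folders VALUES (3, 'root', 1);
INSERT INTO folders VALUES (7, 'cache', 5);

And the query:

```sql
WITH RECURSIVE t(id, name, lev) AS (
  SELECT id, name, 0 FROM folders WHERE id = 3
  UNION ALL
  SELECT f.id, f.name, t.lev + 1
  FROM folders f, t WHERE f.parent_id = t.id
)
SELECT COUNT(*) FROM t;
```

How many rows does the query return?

5

Base: id=3 (root) at lev 0.
Iteration 1: rows with parent_id in {3} -> tmp (id 4, lev 1).
Iteration 2: rows with parent_id in {4} -> var (id 6, lev 2), media (id 8, lev 2).
Iteration 3: rows with parent_id in {6,8} -> usr (id 9, lev 3).
Iteration 4: no rows with parent_id in {9}; recursion stops.
Total rows emitted: 5.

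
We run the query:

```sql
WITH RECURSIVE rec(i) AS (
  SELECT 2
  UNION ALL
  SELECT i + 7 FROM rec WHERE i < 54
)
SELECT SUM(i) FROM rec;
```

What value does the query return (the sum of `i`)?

Base: i=2.
Iteration 1: 2 < 54 holds -> i = 2 + 7 = 9.
Iteration 2: 9 < 54 holds -> i = 9 + 7 = 16.
Iteration 3: 16 < 54 holds -> i = 16 + 7 = 23.
Iteration 4: 23 < 54 holds -> i = 23 + 7 = 30.
Iteration 5: 30 < 54 holds -> i = 30 + 7 = 37.
Iteration 6: 37 < 54 holds -> i = 37 + 7 = 44.
Iteration 7: 44 < 54 holds -> i = 44 + 7 = 51.
Iteration 8: 51 < 54 holds -> i = 51 + 7 = 58.
Iteration 9: 58 < 54 fails; recursion stops.
SUM(i) = 2 + 9 + 16 + 23 + 30 + 37 + 44 + 51 + 58 = 270.

270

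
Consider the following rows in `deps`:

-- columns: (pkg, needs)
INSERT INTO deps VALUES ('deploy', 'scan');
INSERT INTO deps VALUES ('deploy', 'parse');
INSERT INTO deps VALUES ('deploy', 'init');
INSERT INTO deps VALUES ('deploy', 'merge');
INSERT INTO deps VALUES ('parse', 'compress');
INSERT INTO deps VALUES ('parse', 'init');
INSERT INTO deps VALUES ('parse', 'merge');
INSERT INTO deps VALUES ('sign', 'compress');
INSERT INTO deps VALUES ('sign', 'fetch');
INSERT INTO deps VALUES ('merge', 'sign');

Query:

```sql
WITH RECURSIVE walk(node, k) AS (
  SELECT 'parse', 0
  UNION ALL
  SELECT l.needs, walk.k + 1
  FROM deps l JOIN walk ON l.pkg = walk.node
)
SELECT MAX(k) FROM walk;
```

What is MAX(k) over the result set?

Base: (parse, k=0).
Iteration 1: edges from {parse} -> (compress, k=1), (init, k=1), (merge, k=1).
Iteration 2: edges from {compress,init,merge} -> (sign, k=2).
Iteration 3: edges from {sign} -> (compress, k=3), (fetch, k=3).
Iteration 4: no outgoing edges from {compress,fetch}; recursion stops.
k values: 0, 1, 1, 1, 2, 3, 3; the maximum is 3.

3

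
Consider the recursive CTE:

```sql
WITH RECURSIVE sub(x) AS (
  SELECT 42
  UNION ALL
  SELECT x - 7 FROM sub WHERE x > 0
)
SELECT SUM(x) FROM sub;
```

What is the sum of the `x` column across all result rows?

147

Base: x=42.
Iteration 1: 42 > 0 holds -> x = 42 - 7 = 35.
Iteration 2: 35 > 0 holds -> x = 35 - 7 = 28.
Iteration 3: 28 > 0 holds -> x = 28 - 7 = 21.
Iteration 4: 21 > 0 holds -> x = 21 - 7 = 14.
Iteration 5: 14 > 0 holds -> x = 14 - 7 = 7.
Iteration 6: 7 > 0 holds -> x = 7 - 7 = 0.
Iteration 7: 0 > 0 fails; recursion stops.
SUM(x) = 42 + 35 + 28 + 21 + 14 + 7 + 0 = 147.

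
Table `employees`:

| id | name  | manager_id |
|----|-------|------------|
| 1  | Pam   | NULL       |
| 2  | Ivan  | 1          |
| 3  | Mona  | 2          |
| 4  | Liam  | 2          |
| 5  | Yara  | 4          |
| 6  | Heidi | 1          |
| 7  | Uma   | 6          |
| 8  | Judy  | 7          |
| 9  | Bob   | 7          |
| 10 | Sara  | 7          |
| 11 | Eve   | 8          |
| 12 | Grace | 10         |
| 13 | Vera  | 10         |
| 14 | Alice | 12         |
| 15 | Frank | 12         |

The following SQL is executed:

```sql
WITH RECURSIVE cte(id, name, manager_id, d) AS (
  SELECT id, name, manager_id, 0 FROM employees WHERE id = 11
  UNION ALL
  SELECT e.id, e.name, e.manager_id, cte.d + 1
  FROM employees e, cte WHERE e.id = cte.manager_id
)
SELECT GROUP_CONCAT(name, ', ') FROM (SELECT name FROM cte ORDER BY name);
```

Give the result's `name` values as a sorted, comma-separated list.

Base: id=11 (Eve), manager_id=8, d 0.
Iteration 1: join on id=8 -> Judy (id 8, manager_id=7, d 1).
Iteration 2: join on id=7 -> Uma (id 7, manager_id=6, d 2).
Iteration 3: join on id=6 -> Heidi (id 6, manager_id=1, d 3).
Iteration 4: join on id=1 -> Pam (id 1, manager_id=NULL, d 4).
Iteration 5: manager_id is NULL; no match; recursion stops.

Eve, Heidi, Judy, Pam, Uma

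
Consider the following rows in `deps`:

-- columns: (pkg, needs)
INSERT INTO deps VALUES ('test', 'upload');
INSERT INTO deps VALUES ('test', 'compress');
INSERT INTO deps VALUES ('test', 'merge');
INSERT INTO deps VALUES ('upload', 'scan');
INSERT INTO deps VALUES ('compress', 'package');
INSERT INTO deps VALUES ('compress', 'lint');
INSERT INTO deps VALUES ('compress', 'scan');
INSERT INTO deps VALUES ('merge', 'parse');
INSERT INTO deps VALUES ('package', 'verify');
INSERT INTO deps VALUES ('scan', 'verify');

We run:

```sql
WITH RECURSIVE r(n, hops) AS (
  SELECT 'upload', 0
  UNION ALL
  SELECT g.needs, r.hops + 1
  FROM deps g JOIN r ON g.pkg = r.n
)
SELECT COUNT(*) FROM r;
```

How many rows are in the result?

Base: (upload, hops=0).
Iteration 1: edges from {upload} -> (scan, hops=1).
Iteration 2: edges from {scan} -> (verify, hops=2).
Iteration 3: no outgoing edges from {verify}; recursion stops.
Total rows emitted: 3.

3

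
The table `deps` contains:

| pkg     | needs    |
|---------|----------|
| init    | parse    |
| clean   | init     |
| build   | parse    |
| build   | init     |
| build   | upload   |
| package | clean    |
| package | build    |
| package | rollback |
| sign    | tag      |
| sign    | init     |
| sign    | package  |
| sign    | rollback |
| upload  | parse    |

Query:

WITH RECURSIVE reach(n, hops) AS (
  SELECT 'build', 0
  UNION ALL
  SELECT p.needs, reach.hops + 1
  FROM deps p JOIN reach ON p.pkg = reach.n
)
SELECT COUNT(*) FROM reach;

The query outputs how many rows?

Base: (build, hops=0).
Iteration 1: edges from {build} -> (init, hops=1), (parse, hops=1), (upload, hops=1).
Iteration 2: edges from {init,parse,upload} -> (parse, hops=2) x2. [UNION ALL keeps all 2 new rows, including repeats]
Iteration 3: no outgoing edges from {parse}; recursion stops.
Total rows emitted: 6.

6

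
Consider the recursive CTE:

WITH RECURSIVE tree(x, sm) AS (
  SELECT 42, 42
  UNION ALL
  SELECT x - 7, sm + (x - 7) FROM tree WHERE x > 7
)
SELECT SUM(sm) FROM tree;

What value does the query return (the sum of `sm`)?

637

Base: x=42, sm=42.
Iteration 1: 42 > 7 holds -> x = 42 - 7 = 35, sm = 42 + 35 = 77.
Iteration 2: 35 > 7 holds -> x = 35 - 7 = 28, sm = 77 + 28 = 105.
Iteration 3: 28 > 7 holds -> x = 28 - 7 = 21, sm = 105 + 21 = 126.
Iteration 4: 21 > 7 holds -> x = 21 - 7 = 14, sm = 126 + 14 = 140.
Iteration 5: 14 > 7 holds -> x = 14 - 7 = 7, sm = 140 + 7 = 147.
Iteration 6: 7 > 7 fails; recursion stops.
SUM(sm) = 42 + 77 + 105 + 126 + 140 + 147 = 637.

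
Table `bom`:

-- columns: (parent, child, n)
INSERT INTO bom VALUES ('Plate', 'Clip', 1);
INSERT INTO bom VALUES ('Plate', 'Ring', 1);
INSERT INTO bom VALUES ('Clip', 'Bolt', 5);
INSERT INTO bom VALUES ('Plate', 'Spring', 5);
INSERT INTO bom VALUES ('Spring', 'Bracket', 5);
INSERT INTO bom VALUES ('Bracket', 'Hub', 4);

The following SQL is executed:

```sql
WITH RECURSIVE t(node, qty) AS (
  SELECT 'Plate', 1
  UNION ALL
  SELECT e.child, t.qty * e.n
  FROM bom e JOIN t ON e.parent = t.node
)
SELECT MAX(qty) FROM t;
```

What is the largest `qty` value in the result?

Base: (Plate, qty=1).
Iteration 1: components of {Plate} -> Clip = 1*1 = 1, Ring = 1*1 = 1, Spring = 1*5 = 5.
Iteration 2: components of {Clip,Ring,Spring} -> Bolt = 1*5 = 5, Bracket = 5*5 = 25.
Iteration 3: components of {Bolt,Bracket} -> Hub = 25*4 = 100.
Iteration 4: no further components; recursion stops.
qty values: 1, 1, 1, 5, 5, 25, 100; the maximum is 100.

100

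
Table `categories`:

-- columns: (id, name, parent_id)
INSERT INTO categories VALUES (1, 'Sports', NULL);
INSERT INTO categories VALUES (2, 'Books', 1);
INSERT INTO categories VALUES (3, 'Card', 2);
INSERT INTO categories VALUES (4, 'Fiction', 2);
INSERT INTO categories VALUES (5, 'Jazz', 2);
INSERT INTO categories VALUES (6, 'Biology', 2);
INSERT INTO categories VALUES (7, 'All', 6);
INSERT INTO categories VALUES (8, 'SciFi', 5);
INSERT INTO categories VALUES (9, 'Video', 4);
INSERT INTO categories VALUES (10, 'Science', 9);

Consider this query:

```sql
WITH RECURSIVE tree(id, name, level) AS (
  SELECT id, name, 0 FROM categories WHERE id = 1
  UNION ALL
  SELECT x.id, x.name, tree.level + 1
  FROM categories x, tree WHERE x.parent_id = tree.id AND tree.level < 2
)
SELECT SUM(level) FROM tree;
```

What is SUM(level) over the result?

Base: id=1 (Sports) at level 0.
Iteration 1: rows with parent_id in {1} -> Books (id 2, level 1).
Iteration 2: rows with parent_id in {2} -> Card (id 3, level 2), Fiction (id 4, level 2), Jazz (id 5, level 2), Biology (id 6, level 2).
Iteration 3: level < 2 fails for all current rows; recursion stops.
SUM(level) = 0 + 1 + 2 + 2 + 2 + 2 = 9.

9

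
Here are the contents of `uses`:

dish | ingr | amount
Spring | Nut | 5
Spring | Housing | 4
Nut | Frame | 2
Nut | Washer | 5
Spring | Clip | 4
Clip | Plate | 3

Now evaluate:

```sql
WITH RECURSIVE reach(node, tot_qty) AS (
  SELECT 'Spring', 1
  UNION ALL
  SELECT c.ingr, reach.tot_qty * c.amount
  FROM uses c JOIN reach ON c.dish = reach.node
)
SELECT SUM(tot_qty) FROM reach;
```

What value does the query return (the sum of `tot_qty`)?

61

Base: (Spring, tot_qty=1).
Iteration 1: components of {Spring} -> Clip = 1*4 = 4, Housing = 1*4 = 4, Nut = 1*5 = 5.
Iteration 2: components of {Clip,Housing,Nut} -> Frame = 5*2 = 10, Plate = 4*3 = 12, Washer = 5*5 = 25.
Iteration 3: no further components; recursion stops.
SUM(tot_qty) = 1 + 5 + 4 + 4 + 10 + 25 + 12 = 61.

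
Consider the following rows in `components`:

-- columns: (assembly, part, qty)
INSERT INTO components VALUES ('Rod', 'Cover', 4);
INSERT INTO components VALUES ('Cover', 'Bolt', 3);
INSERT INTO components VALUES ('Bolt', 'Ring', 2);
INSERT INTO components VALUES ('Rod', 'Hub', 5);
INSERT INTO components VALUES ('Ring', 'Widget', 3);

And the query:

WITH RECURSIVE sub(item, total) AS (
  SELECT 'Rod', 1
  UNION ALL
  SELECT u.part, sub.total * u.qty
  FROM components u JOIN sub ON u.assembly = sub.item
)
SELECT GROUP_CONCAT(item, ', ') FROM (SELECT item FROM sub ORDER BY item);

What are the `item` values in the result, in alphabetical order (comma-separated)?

Bolt, Cover, Hub, Ring, Rod, Widget

Base: (Rod, total=1).
Iteration 1: components of {Rod} -> Cover = 1*4 = 4, Hub = 1*5 = 5.
Iteration 2: components of {Cover,Hub} -> Bolt = 4*3 = 12.
Iteration 3: components of {Bolt} -> Ring = 12*2 = 24.
Iteration 4: components of {Ring} -> Widget = 24*3 = 72.
Iteration 5: no further components; recursion stops.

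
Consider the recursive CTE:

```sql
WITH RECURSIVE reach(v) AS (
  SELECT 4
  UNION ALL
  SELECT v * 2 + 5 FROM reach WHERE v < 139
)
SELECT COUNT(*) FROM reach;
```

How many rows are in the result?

Base: v=4.
Iteration 1: 4 < 139 holds -> v = 4 * 2 + 5 = 13.
Iteration 2: 13 < 139 holds -> v = 13 * 2 + 5 = 31.
Iteration 3: 31 < 139 holds -> v = 31 * 2 + 5 = 67.
Iteration 4: 67 < 139 holds -> v = 67 * 2 + 5 = 139.
Iteration 5: 139 < 139 fails; recursion stops.
Total rows emitted: 5.

5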